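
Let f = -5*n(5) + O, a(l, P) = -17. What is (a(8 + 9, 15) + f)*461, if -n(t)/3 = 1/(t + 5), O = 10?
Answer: -5071/2 ≈ -2535.5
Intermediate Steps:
n(t) = -3/(5 + t) (n(t) = -3/(t + 5) = -3/(5 + t))
f = 23/2 (f = -(-15)/(5 + 5) + 10 = -(-15)/10 + 10 = -5*(-3/10) + 10 = 3/2 + 10 = 23/2 ≈ 11.500)
(a(8 + 9, 15) + f)*461 = (-17 + 23/2)*461 = -11/2*461 = -5071/2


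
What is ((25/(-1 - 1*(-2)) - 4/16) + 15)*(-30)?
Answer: -2385/2 ≈ -1192.5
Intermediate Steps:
((25/(-1 - 1*(-2)) - 4/16) + 15)*(-30) = ((25/(-1 + 2) - 4*1/16) + 15)*(-30) = ((25/1 - 1/4) + 15)*(-30) = ((25*1 - 1/4) + 15)*(-30) = ((25 - 1/4) + 15)*(-30) = (99/4 + 15)*(-30) = (159/4)*(-30) = -2385/2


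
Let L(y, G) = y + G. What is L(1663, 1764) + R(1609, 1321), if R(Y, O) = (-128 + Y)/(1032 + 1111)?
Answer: 7345542/2143 ≈ 3427.7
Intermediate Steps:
L(y, G) = G + y
R(Y, O) = -128/2143 + Y/2143 (R(Y, O) = (-128 + Y)/2143 = (-128 + Y)*(1/2143) = -128/2143 + Y/2143)
L(1663, 1764) + R(1609, 1321) = (1764 + 1663) + (-128/2143 + (1/2143)*1609) = 3427 + (-128/2143 + 1609/2143) = 3427 + 1481/2143 = 7345542/2143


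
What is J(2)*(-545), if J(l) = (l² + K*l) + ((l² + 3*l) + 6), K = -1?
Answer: -9810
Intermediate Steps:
J(l) = 6 + 2*l + 2*l² (J(l) = (l² - l) + ((l² + 3*l) + 6) = (l² - l) + (6 + l² + 3*l) = 6 + 2*l + 2*l²)
J(2)*(-545) = (6 + 2*2 + 2*2²)*(-545) = (6 + 4 + 2*4)*(-545) = (6 + 4 + 8)*(-545) = 18*(-545) = -9810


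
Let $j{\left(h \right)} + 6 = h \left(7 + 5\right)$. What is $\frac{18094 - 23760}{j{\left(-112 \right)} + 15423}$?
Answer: $- \frac{5666}{14073} \approx -0.40262$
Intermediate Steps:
$j{\left(h \right)} = -6 + 12 h$ ($j{\left(h \right)} = -6 + h \left(7 + 5\right) = -6 + h 12 = -6 + 12 h$)
$\frac{18094 - 23760}{j{\left(-112 \right)} + 15423} = \frac{18094 - 23760}{\left(-6 + 12 \left(-112\right)\right) + 15423} = - \frac{5666}{\left(-6 - 1344\right) + 15423} = - \frac{5666}{-1350 + 15423} = - \frac{5666}{14073}$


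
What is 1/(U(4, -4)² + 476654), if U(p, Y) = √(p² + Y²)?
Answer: 1/476686 ≈ 2.0978e-6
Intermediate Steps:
U(p, Y) = √(Y² + p²)
1/(U(4, -4)² + 476654) = 1/((√((-4)² + 4²))² + 476654) = 1/((√(16 + 16))² + 476654) = 1/((√32)² + 476654) = 1/((4*√2)² + 476654) = 1/(32 + 476654) = 1/476686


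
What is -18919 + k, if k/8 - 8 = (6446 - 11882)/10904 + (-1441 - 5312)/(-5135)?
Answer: -131920518423/6999005 ≈ -18848.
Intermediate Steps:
k = 493657172/6999005 (k = 64 + 8*((6446 - 11882)/10904 + (-1441 - 5312)/(-5135)) = 64 + 8*(-5436*1/10904 - 6753*(-1/5135)) = 64 + 8*(-1359/2726 + 6753/5135) = 64 + 8*(11430213/13998010) = 64 + 45720852/6999005 = 493657172/6999005 ≈ 70.532)
-18919 + k = -18919 + 493657172/6999005 = -131920518423/6999005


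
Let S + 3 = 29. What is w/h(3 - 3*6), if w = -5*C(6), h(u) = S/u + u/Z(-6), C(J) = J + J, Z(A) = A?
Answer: -1800/23 ≈ -78.261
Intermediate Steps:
S = 26 (S = -3 + 29 = 26)
C(J) = 2*J
h(u) = 26/u - u/6 (h(u) = 26/u + u/(-6) = 26/u + u*(-⅙) = 26/u - u/6)
w = -60 (w = -10*6 = -5*12 = -60)
w/h(3 - 3*6) = -60/(26/(3 - 3*6) - (3 - 3*6)/6) = -60/(26/(3 - 18) - (3 - 18)/6) = -60/(26/(-15) - ⅙*(-15)) = -60/(26*(-1/15) + 5/2) = -60/(-26/15 + 5/2) = -60/23/30 = -60*30/23 = -1800/23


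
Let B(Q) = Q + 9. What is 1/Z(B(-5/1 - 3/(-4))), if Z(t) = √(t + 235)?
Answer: 2*√959/959 ≈ 0.064583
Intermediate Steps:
B(Q) = 9 + Q
Z(t) = √(235 + t)
1/Z(B(-5/1 - 3/(-4))) = 1/(√(235 + (9 + (-5/1 - 3/(-4))))) = 1/(√(235 + (9 + (-5*1 - 3*(-¼))))) = 1/(√(235 + (9 + (-5 + ¾)))) = 1/(√(235 + (9 - 17/4))) = 1/(√(235 + 19/4)) = 1/(√(959/4)) = 1/(√959/2) = 2*√959/959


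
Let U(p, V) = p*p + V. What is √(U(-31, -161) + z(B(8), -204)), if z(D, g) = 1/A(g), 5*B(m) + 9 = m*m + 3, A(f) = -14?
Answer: √156786/14 ≈ 28.283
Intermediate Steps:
U(p, V) = V + p² (U(p, V) = p² + V = V + p²)
B(m) = -6/5 + m²/5 (B(m) = -9/5 + (m*m + 3)/5 = -9/5 + (m² + 3)/5 = -9/5 + (3 + m²)/5 = -9/5 + (⅗ + m²/5) = -6/5 + m²/5)
z(D, g) = -1/14 (z(D, g) = 1/(-14) = -1/14)
√(U(-31, -161) + z(B(8), -204)) = √((-161 + (-31)²) - 1/14) = √((-161 + 961) - 1/14) = √(800 - 1/14) = √(11199/14) = √156786/14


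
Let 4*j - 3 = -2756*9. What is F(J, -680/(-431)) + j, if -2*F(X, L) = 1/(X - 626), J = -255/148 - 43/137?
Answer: -315817753523/50936300 ≈ -6200.3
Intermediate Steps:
j = -24801/4 (j = ¾ + (-2756*9)/4 = ¾ + (¼)*(-24804) = ¾ - 6201 = -24801/4 ≈ -6200.3)
J = -41299/20276 (J = -255*1/148 - 43*1/137 = -255/148 - 43/137 = -41299/20276 ≈ -2.0368)
F(X, L) = -1/(2*(-626 + X)) (F(X, L) = -1/(2*(X - 626)) = -1/(2*(-626 + X)))
F(J, -680/(-431)) + j = -1/(-1252 + 2*(-41299/20276)) - 24801/4 = -1/(-1252 - 41299/10138) - 24801/4 = -1/(-12734075/10138) - 24801/4 = -1*(-10138/12734075) - 24801/4 = 10138/12734075 - 24801/4 = -315817753523/50936300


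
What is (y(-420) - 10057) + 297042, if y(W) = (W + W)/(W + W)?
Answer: 286986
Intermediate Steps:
y(W) = 1 (y(W) = (2*W)/((2*W)) = (2*W)*(1/(2*W)) = 1)
(y(-420) - 10057) + 297042 = (1 - 10057) + 297042 = -10056 + 297042 = 286986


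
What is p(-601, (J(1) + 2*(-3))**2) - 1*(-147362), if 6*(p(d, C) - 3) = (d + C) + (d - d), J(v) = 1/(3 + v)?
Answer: 4712651/32 ≈ 1.4727e+5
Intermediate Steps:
p(d, C) = 3 + C/6 + d/6 (p(d, C) = 3 + ((d + C) + (d - d))/6 = 3 + ((C + d) + 0)/6 = 3 + (C + d)/6 = 3 + (C/6 + d/6) = 3 + C/6 + d/6)
p(-601, (J(1) + 2*(-3))**2) - 1*(-147362) = (3 + (1/(3 + 1) + 2*(-3))**2/6 + (1/6)*(-601)) - 1*(-147362) = (3 + (1/4 - 6)**2/6 - 601/6) + 147362 = (3 + (-23/4)**2/6 - 601/6) + 147362 = (3 + (1/6)*(529/16) - 601/6) + 147362 = (3 + 529/96 - 601/6) + 147362 = -2933/32 + 147362 = 4712651/32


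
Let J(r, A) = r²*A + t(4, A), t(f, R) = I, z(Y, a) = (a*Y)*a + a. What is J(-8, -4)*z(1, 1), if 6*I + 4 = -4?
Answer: -1544/3 ≈ -514.67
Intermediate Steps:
I = -4/3 (I = -⅔ + (⅙)*(-4) = -⅔ - ⅔ = -4/3 ≈ -1.3333)
z(Y, a) = a + Y*a² (z(Y, a) = (Y*a)*a + a = Y*a² + a = a + Y*a²)
t(f, R) = -4/3
J(r, A) = -4/3 + A*r² (J(r, A) = r²*A - 4/3 = A*r² - 4/3 = -4/3 + A*r²)
J(-8, -4)*z(1, 1) = (-4/3 - 4*(-8)²)*(1*(1 + 1*1)) = (-4/3 - 4*64)*(1*(1 + 1)) = (-4/3 - 256)*(1*2) = -772/3*2 = -1544/3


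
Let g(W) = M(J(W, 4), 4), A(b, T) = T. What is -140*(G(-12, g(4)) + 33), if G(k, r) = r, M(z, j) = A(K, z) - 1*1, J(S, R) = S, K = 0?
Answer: -5040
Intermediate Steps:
M(z, j) = -1 + z (M(z, j) = z - 1*1 = z - 1 = -1 + z)
g(W) = -1 + W
-140*(G(-12, g(4)) + 33) = -140*((-1 + 4) + 33) = -140*(3 + 33) = -140*36 = -5040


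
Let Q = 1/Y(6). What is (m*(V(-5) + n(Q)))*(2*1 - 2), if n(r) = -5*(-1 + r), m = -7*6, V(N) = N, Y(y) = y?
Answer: 0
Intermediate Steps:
Q = ⅙ (Q = 1/6 = ⅙ ≈ 0.16667)
m = -42
n(r) = 5 - 5*r
(m*(V(-5) + n(Q)))*(2*1 - 2) = (-42*(-5 + (5 - 5*⅙)))*(2*1 - 2) = (-42*(-5 + (5 - ⅚)))*(2 - 2) = -42*(-5 + 25/6)*0 = -42*(-⅚)*0 = 35*0 = 0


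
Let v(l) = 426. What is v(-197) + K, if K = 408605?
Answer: 409031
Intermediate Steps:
v(-197) + K = 426 + 408605 = 409031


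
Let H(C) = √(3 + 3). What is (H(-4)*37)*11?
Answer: 407*√6 ≈ 996.94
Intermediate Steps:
H(C) = √6
(H(-4)*37)*11 = (√6*37)*11 = (37*√6)*11 = 407*√6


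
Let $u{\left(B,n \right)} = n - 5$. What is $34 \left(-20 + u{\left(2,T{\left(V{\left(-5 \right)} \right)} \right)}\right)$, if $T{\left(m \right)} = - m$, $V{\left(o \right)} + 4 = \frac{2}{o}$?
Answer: $- \frac{3502}{5} \approx -700.4$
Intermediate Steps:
$V{\left(o \right)} = -4 + \frac{2}{o}$
$u{\left(B,n \right)} = -5 + n$
$34 \left(-20 + u{\left(2,T{\left(V{\left(-5 \right)} \right)} \right)}\right) = 34 \left(-20 - \left(1 - \frac{2}{5}\right)\right) = 34 \left(-20 - \frac{3}{5}\right) = 34 \left(- \frac{103}{5}\right) = - \frac{3502}{5}$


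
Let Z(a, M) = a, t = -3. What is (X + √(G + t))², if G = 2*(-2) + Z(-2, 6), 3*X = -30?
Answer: 91 - 60*I ≈ 91.0 - 60.0*I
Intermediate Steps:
X = -10 (X = (⅓)*(-30) = -10)
G = -6 (G = 2*(-2) - 2 = -4 - 2 = -6)
(X + √(G + t))² = (-10 + √(-6 - 3))² = (-10 + √(-9))² = (-10 + 3*I)²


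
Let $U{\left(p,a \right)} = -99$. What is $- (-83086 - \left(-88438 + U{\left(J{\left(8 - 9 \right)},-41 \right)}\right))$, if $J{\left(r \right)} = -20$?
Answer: $-5451$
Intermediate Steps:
$- (-83086 - \left(-88438 + U{\left(J{\left(8 - 9 \right)},-41 \right)}\right)) = - (-83086 - \left(-88438 - 99\right)) = - (-83086 - -88537) = - (-83086 + 88537) = \left(-1\right) 5451 = -5451$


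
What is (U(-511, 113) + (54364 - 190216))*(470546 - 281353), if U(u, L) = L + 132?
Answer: -25655895151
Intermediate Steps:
U(u, L) = 132 + L
(U(-511, 113) + (54364 - 190216))*(470546 - 281353) = ((132 + 113) + (54364 - 190216))*(470546 - 281353) = (245 - 135852)*189193 = -135607*189193 = -25655895151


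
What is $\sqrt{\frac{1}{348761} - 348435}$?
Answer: $\frac{i \sqrt{42381624714036874}}{348761} \approx 590.28 i$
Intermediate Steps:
$\sqrt{\frac{1}{348761} - 348435} = \sqrt{- \frac{121520539034}{348761}} = \frac{i \sqrt{42381624714036874}}{348761}$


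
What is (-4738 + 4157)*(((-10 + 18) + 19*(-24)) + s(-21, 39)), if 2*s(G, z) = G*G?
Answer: 264355/2 ≈ 1.3218e+5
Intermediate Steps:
s(G, z) = G²/2 (s(G, z) = (G*G)/2 = G²/2)
(-4738 + 4157)*(((-10 + 18) + 19*(-24)) + s(-21, 39)) = (-4738 + 4157)*(((-10 + 18) + 19*(-24)) + (½)*(-21)²) = -581*((8 - 456) + (½)*441) = -581*(-448 + 441/2) = -581*(-455/2) = 264355/2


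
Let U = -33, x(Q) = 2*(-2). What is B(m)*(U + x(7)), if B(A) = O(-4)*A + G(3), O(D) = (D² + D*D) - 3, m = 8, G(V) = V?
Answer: -8695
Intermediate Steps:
x(Q) = -4
O(D) = -3 + 2*D² (O(D) = (D² + D²) - 3 = 2*D² - 3 = -3 + 2*D²)
B(A) = 3 + 29*A (B(A) = (-3 + 2*(-4)²)*A + 3 = (-3 + 2*16)*A + 3 = (-3 + 32)*A + 3 = 29*A + 3 = 3 + 29*A)
B(m)*(U + x(7)) = (3 + 29*8)*(-33 - 4) = (3 + 232)*(-37) = 235*(-37) = -8695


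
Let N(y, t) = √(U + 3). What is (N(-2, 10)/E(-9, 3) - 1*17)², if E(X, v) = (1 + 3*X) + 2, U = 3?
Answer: (408 + √6)²/576 ≈ 292.48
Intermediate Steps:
E(X, v) = 3 + 3*X
N(y, t) = √6 (N(y, t) = √(3 + 3) = √6)
(N(-2, 10)/E(-9, 3) - 1*17)² = (√6/(3 + 3*(-9)) - 1*17)² = (√6/(3 - 27) - 17)² = (√6/(-24) - 17)² = (√6*(-1/24) - 17)² = (-√6/24 - 17)² = (-17 - √6/24)²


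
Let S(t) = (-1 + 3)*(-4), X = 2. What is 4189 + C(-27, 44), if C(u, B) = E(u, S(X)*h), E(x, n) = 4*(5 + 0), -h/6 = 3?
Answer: 4209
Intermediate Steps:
h = -18 (h = -6*3 = -18)
S(t) = -8 (S(t) = 2*(-4) = -8)
E(x, n) = 20 (E(x, n) = 4*5 = 20)
C(u, B) = 20
4189 + C(-27, 44) = 4189 + 20 = 4209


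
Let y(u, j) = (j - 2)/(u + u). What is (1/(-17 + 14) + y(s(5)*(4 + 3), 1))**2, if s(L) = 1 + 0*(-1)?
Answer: 289/1764 ≈ 0.16383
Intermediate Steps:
s(L) = 1 (s(L) = 1 + 0 = 1)
y(u, j) = (-2 + j)/(2*u) (y(u, j) = (-2 + j)/((2*u)) = (-2 + j)*(1/(2*u)) = (-2 + j)/(2*u))
(1/(-17 + 14) + y(s(5)*(4 + 3), 1))**2 = (1/(-17 + 14) + (-2 + 1)/(2*((1*(4 + 3)))))**2 = (1/(-3) + (1/2)*(-1)/(1*7))**2 = (-1/3 + (1/2)*(-1)/7)**2 = (-1/3 + (1/2)*(1/7)*(-1))**2 = (-1/3 - 1/14)**2 = (-17/42)**2 = 289/1764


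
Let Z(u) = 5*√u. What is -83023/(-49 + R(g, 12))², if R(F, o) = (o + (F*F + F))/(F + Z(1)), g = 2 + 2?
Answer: -6724863/167281 ≈ -40.201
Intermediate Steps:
g = 4
R(F, o) = (F + o + F²)/(5 + F) (R(F, o) = (o + (F*F + F))/(F + 5*√1) = (o + (F² + F))/(F + 5*1) = (o + (F + F²))/(F + 5) = (F + o + F²)/(5 + F))
-83023/(-49 + R(g, 12))² = -83023/(-49 + (4 + 12 + 4²)/(5 + 4))² = -83023/(-49 + (4 + 12 + 16)/9)² = -83023/(-49 + (⅑)*32)² = -83023/(-49 + 32/9)² = -83023/((-409/9)²) = -83023/167281/81 = -83023*81/167281 = -6724863/167281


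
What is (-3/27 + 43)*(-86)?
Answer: -33196/9 ≈ -3688.4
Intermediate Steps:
(-3/27 + 43)*(-86) = (-3*1/27 + 43)*(-86) = (-1/9 + 43)*(-86) = (386/9)*(-86) = -33196/9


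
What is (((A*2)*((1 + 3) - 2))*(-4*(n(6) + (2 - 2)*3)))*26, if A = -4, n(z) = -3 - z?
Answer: -14976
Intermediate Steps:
(((A*2)*((1 + 3) - 2))*(-4*(n(6) + (2 - 2)*3)))*26 = (((-4*2)*((1 + 3) - 2))*(-4*((-3 - 1*6) + (2 - 2)*3)))*26 = ((-8*(4 - 2))*(-4*((-3 - 6) + 0*3)))*26 = ((-8*2)*(-4*(-9 + 0)))*26 = -(-64)*(-9)*26 = -16*36*26 = -576*26 = -14976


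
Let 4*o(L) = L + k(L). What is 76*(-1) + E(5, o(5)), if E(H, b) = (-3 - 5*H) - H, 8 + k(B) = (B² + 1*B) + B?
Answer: -109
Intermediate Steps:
k(B) = -8 + B² + 2*B (k(B) = -8 + ((B² + 1*B) + B) = -8 + ((B² + B) + B) = -8 + ((B + B²) + B) = -8 + (B² + 2*B) = -8 + B² + 2*B)
o(L) = -2 + L²/4 + 3*L/4 (o(L) = (L + (-8 + L² + 2*L))/4 = (-8 + L² + 3*L)/4 = -2 + L²/4 + 3*L/4)
E(H, b) = -3 - 6*H
76*(-1) + E(5, o(5)) = 76*(-1) + (-3 - 6*5) = -76 + (-3 - 30) = -76 - 33 = -109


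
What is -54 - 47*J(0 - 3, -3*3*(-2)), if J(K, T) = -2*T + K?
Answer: 1779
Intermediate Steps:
J(K, T) = K - 2*T
-54 - 47*J(0 - 3, -3*3*(-2)) = -54 - 47*((0 - 3) - 2*(-3*3)*(-2)) = -54 - 47*(-3 - (-18)*(-2)) = -54 - 47*(-3 - 2*18) = -54 - 47*(-3 - 36) = -54 - 47*(-39) = -54 + 1833 = 1779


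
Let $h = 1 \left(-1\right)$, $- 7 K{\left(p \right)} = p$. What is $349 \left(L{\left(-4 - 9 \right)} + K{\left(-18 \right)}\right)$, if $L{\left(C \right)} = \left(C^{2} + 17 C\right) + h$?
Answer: $- \frac{123197}{7} \approx -17600.0$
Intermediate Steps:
$K{\left(p \right)} = - \frac{p}{7}$
$h = -1$
$L{\left(C \right)} = -1 + C^{2} + 17 C$ ($L{\left(C \right)} = \left(C^{2} + 17 C\right) - 1 = -1 + C^{2} + 17 C$)
$349 \left(L{\left(-4 - 9 \right)} + K{\left(-18 \right)}\right) = 349 \left(\left(-1 + \left(-4 - 9\right)^{2} + 17 \left(-4 - 9\right)\right) - - \frac{18}{7}\right) = 349 \left(\left(-1 + \left(-4 - 9\right)^{2} + 17 \left(-4 - 9\right)\right) + \frac{18}{7}\right) = 349 \left(\left(-1 + \left(-13\right)^{2} + 17 \left(-13\right)\right) + \frac{18}{7}\right) = 349 \left(\left(-1 + 169 - 221\right) + \frac{18}{7}\right) = 349 \left(-53 + \frac{18}{7}\right) = 349 \left(- \frac{353}{7}\right) = - \frac{123197}{7}$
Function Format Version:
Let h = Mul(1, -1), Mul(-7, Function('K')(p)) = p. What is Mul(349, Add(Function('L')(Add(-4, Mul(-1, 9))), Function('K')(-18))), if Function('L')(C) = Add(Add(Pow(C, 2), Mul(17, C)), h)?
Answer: Rational(-123197, 7) ≈ -17600.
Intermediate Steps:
Function('K')(p) = Mul(Rational(-1, 7), p)
h = -1
Function('L')(C) = Add(-1, Pow(C, 2), Mul(17, C)) (Function('L')(C) = Add(Add(Pow(C, 2), Mul(17, C)), -1) = Add(-1, Pow(C, 2), Mul(17, C)))
Mul(349, Add(Function('L')(Add(-4, Mul(-1, 9))), Function('K')(-18))) = Mul(349, Add(Add(-1, Pow(Add(-4, Mul(-1, 9)), 2), Mul(17, Add(-4, Mul(-1, 9)))), Mul(Rational(-1, 7), -18))) = Mul(349, Add(Add(-1, Pow(Add(-4, -9), 2), Mul(17, Add(-4, -9))), Rational(18, 7))) = Mul(349, Add(Add(-1, Pow(-13, 2), Mul(17, -13)), Rational(18, 7))) = Mul(349, Add(Add(-1, 169, -221), Rational(18, 7))) = Mul(349, Add(-53, Rational(18, 7))) = Mul(349, Rational(-353, 7)) = Rational(-123197, 7)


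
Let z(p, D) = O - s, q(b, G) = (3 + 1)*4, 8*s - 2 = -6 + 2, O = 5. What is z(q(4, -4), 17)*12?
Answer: 63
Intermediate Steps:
s = -¼ (s = ¼ + (-6 + 2)/8 = ¼ + (⅛)*(-4) = ¼ - ½ = -¼ ≈ -0.25000)
q(b, G) = 16 (q(b, G) = 4*4 = 16)
z(p, D) = 21/4 (z(p, D) = 5 - 1*(-¼) = 5 + ¼ = 21/4)
z(q(4, -4), 17)*12 = (21/4)*12 = 63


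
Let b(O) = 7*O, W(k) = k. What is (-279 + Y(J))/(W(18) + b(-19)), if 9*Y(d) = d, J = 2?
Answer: 2509/1035 ≈ 2.4242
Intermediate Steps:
Y(d) = d/9
(-279 + Y(J))/(W(18) + b(-19)) = (-279 + (⅑)*2)/(18 + 7*(-19)) = (-279 + 2/9)/(18 - 133) = -2509/9/(-115) = -2509/9*(-1/115) = 2509/1035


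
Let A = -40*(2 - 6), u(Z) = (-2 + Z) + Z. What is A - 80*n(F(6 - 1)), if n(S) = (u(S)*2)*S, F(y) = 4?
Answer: -3680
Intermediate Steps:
u(Z) = -2 + 2*Z
n(S) = S*(-4 + 4*S) (n(S) = ((-2 + 2*S)*2)*S = (-4 + 4*S)*S = S*(-4 + 4*S))
A = 160 (A = -40*(-4) = 160)
A - 80*n(F(6 - 1)) = 160 - 80*4*4*(-1 + 4) = 160 - 80*4*4*3 = 160 - 80*48 = 160 - 1*3840 = 160 - 3840 = -3680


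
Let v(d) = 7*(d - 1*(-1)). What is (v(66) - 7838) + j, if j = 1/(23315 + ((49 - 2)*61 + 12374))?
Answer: -284119163/38556 ≈ -7369.0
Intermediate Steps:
j = 1/38556 (j = 1/(23315 + (47*61 + 12374)) = 1/(23315 + (2867 + 12374)) = 1/(23315 + 15241) = 1/38556 ≈ 2.5936e-5)
v(d) = 7 + 7*d (v(d) = 7*(d + 1) = 7*(1 + d) = 7 + 7*d)
(v(66) - 7838) + j = ((7 + 7*66) - 7838) + 1/38556 = ((7 + 462) - 7838) + 1/38556 = (469 - 7838) + 1/38556 = -7369 + 1/38556 = -284119163/38556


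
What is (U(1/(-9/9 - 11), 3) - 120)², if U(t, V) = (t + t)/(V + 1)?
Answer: 8300161/576 ≈ 14410.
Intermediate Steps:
U(t, V) = 2*t/(1 + V) (U(t, V) = (2*t)/(1 + V) = 2*t/(1 + V))
(U(1/(-9/9 - 11), 3) - 120)² = (2/((-9/9 - 11)*(1 + 3)) - 120)² = (2/(-9*⅑ - 11*4) - 120)² = (2*(¼)/(-1 - 11) - 120)² = (2*(¼)/(-12) - 120)² = (2*(-1/12)*(¼) - 120)² = (-1/24 - 120)² = (-2881/24)² = 8300161/576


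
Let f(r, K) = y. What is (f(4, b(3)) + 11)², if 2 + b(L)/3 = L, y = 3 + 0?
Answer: 196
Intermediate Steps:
y = 3
b(L) = -6 + 3*L
f(r, K) = 3
(f(4, b(3)) + 11)² = (3 + 11)² = 14² = 196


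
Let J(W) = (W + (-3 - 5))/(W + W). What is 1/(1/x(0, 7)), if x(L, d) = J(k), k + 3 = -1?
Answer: 3/2 ≈ 1.5000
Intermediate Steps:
k = -4 (k = -3 - 1 = -4)
J(W) = (-8 + W)/(2*W) (J(W) = (W - 8)/((2*W)) = (-8 + W)*(1/(2*W)) = (-8 + W)/(2*W))
x(L, d) = 3/2 (x(L, d) = (½)*(-8 - 4)/(-4) = (½)*(-¼)*(-12) = 3/2)
1/(1/x(0, 7)) = 1/(1/(3/2)) = 1/(⅔) = 3/2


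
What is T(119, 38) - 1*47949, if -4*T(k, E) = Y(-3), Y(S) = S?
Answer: -191793/4 ≈ -47948.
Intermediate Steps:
T(k, E) = ¾ (T(k, E) = -¼*(-3) = ¾)
T(119, 38) - 1*47949 = ¾ - 1*47949 = ¾ - 47949 = -191793/4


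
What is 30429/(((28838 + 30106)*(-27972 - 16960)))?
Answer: -10143/882823936 ≈ -1.1489e-5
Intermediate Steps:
30429/(((28838 + 30106)*(-27972 - 16960))) = 30429/((58944*(-44932))) = 30429/(-2648471808) = 30429*(-1/2648471808) = -10143/882823936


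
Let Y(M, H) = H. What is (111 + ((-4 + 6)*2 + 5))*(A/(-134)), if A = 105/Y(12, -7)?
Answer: 900/67 ≈ 13.433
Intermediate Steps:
A = -15 (A = 105/(-7) = 105*(-⅐) = -15)
(111 + ((-4 + 6)*2 + 5))*(A/(-134)) = (111 + ((-4 + 6)*2 + 5))*(-15/(-134)) = (111 + (2*2 + 5))*(-15*(-1/134)) = (111 + (4 + 5))*(15/134) = (111 + 9)*(15/134) = 120*(15/134) = 900/67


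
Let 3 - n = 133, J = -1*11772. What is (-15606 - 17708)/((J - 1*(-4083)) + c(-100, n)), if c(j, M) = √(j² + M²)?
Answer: 256151346/59093821 + 333140*√269/59093821 ≈ 4.4271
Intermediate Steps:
J = -11772
n = -130 (n = 3 - 1*133 = 3 - 133 = -130)
c(j, M) = √(M² + j²)
(-15606 - 17708)/((J - 1*(-4083)) + c(-100, n)) = (-15606 - 17708)/((-11772 - 1*(-4083)) + √((-130)² + (-100)²)) = -33314/((-11772 + 4083) + √(16900 + 10000)) = -33314/(-7689 + √26900) = -33314/(-7689 + 10*√269)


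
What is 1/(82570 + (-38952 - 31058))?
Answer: 1/12560 ≈ 7.9618e-5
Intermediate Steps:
1/(82570 + (-38952 - 31058)) = 1/(82570 - 70010) = 1/12560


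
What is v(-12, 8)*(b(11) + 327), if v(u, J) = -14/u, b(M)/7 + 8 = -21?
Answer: 434/3 ≈ 144.67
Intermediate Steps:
b(M) = -203 (b(M) = -56 + 7*(-21) = -56 - 147 = -203)
v(-12, 8)*(b(11) + 327) = (-14/(-12))*(-203 + 327) = -14*(-1/12)*124 = (7/6)*124 = 434/3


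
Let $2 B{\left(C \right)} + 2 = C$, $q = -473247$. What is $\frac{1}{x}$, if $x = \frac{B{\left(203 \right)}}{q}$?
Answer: $- \frac{315498}{67} \approx -4708.9$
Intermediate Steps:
$B{\left(C \right)} = -1 + \frac{C}{2}$
$x = - \frac{67}{315498}$ ($x = \frac{-1 + \frac{1}{2} \cdot 203}{-473247} = \left(-1 + \frac{203}{2}\right) \left(- \frac{1}{473247}\right) = \frac{201}{2} \left(- \frac{1}{473247}\right) = - \frac{67}{315498} \approx -0.00021236$)
$\frac{1}{x} = \frac{1}{- \frac{67}{315498}} = - \frac{315498}{67}$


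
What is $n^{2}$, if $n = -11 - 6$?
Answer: $289$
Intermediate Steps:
$n = -17$
$n^{2} = \left(-17\right)^{2} = 289$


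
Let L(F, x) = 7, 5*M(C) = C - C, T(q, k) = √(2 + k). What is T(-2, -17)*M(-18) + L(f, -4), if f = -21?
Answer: 7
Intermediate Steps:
M(C) = 0 (M(C) = (C - C)/5 = (⅕)*0 = 0)
T(-2, -17)*M(-18) + L(f, -4) = √(2 - 17)*0 + 7 = √(-15)*0 + 7 = (I*√15)*0 + 7 = 0 + 7 = 7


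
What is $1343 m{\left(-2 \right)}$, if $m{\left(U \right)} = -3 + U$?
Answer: $-6715$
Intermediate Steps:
$1343 m{\left(-2 \right)} = 1343 \left(-3 - 2\right) = 1343 \left(-5\right) = -6715$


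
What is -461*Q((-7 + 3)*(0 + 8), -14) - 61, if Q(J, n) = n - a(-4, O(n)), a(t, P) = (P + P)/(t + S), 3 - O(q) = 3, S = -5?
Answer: 6393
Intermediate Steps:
O(q) = 0 (O(q) = 3 - 1*3 = 3 - 3 = 0)
a(t, P) = 2*P/(-5 + t) (a(t, P) = (P + P)/(t - 5) = (2*P)/(-5 + t) = 2*P/(-5 + t))
Q(J, n) = n (Q(J, n) = n - 2*0/(-5 - 4) = n - 2*0/(-9) = n - 2*0*(-1)/9 = n - 1*0 = n + 0 = n)
-461*Q((-7 + 3)*(0 + 8), -14) - 61 = -461*(-14) - 61 = 6454 - 61 = 6393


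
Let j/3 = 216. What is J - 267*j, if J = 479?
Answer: -172537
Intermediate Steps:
j = 648 (j = 3*216 = 648)
J - 267*j = 479 - 267*648 = 479 - 173016 = -172537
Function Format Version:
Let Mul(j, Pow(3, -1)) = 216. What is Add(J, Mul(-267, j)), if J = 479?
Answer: -172537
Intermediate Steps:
j = 648 (j = Mul(3, 216) = 648)
Add(J, Mul(-267, j)) = Add(479, Mul(-267, 648)) = Add(479, -173016) = -172537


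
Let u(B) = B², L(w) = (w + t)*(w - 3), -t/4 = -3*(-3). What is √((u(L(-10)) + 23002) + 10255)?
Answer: 3*√43429 ≈ 625.19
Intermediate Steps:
t = -36 (t = -(-12)*(-3) = -4*9 = -36)
L(w) = (-36 + w)*(-3 + w) (L(w) = (w - 36)*(w - 3) = (-36 + w)*(-3 + w))
√((u(L(-10)) + 23002) + 10255) = √(((108 + (-10)² - 39*(-10))² + 23002) + 10255) = √(((108 + 100 + 390)² + 23002) + 10255) = √((598² + 23002) + 10255) = √((357604 + 23002) + 10255) = √(380606 + 10255) = √390861 = 3*√43429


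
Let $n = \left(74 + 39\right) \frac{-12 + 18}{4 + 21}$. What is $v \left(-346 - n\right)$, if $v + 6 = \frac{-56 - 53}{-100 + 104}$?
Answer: $\frac{310156}{25} \approx 12406.0$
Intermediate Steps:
$n = \frac{678}{25}$ ($n = 113 \cdot \frac{6}{25} = \frac{678}{25} \approx 27.12$)
$v = - \frac{133}{4}$ ($v = -6 + \frac{-56 - 53}{-100 + 104} = -6 - \frac{109}{4} = - \frac{133}{4} \approx -33.25$)
$v \left(-346 - n\right) = - \frac{133 \left(-346 - \frac{678}{25}\right)}{4} = \left(- \frac{133}{4}\right) \left(- \frac{9328}{25}\right) = \frac{310156}{25}$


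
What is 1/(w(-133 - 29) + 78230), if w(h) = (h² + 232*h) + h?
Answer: 1/66728 ≈ 1.4986e-5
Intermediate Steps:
w(h) = h² + 233*h
1/(w(-133 - 29) + 78230) = 1/((-133 - 29)*(233 + (-133 - 29)) + 78230) = 1/(-162*(233 - 162) + 78230) = 1/(-162*71 + 78230) = 1/(-11502 + 78230) = 1/66728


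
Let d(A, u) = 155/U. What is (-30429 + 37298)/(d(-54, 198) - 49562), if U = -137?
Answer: -941053/6790149 ≈ -0.13859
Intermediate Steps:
d(A, u) = -155/137 (d(A, u) = 155/(-137) = 155*(-1/137) = -155/137)
(-30429 + 37298)/(d(-54, 198) - 49562) = (-30429 + 37298)/(-155/137 - 49562) = 6869/(-6790149/137) = 6869*(-137/6790149) = -941053/6790149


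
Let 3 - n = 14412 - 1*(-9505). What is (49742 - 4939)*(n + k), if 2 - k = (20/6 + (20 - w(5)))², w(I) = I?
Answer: -9777493099/9 ≈ -1.0864e+9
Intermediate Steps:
n = -23914 (n = 3 - (14412 - 1*(-9505)) = 3 - (14412 + 9505) = 3 - 1*23917 = 3 - 23917 = -23914)
k = -3007/9 (k = 2 - (20/6 + (20 - 1*5))² = 2 - (20*(⅙) + (20 - 5))² = 2 - (10/3 + 15)² = 2 - (55/3)² = 2 - 1*3025/9 = 2 - 3025/9 = -3007/9 ≈ -334.11)
(49742 - 4939)*(n + k) = (49742 - 4939)*(-23914 - 3007/9) = 44803*(-218233/9) = -9777493099/9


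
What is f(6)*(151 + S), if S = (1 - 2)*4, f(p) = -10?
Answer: -1470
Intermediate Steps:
S = -4 (S = -1*4 = -4)
f(6)*(151 + S) = -10*(151 - 4) = -10*147 = -1470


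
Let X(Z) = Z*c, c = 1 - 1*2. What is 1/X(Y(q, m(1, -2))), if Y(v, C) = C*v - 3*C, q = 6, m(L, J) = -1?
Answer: 1/3 ≈ 0.33333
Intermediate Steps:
Y(v, C) = -3*C + C*v
c = -1 (c = 1 - 2 = -1)
X(Z) = -Z (X(Z) = Z*(-1) = -Z)
1/X(Y(q, m(1, -2))) = 1/(-(-1)*(-3 + 6)) = 1/(-(-1)*3) = 1/(-1*(-3)) = 1/3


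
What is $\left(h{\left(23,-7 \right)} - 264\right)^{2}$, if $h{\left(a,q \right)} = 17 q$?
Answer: $146689$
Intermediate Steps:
$\left(h{\left(23,-7 \right)} - 264\right)^{2} = \left(17 \left(-7\right) - 264\right)^{2} = \left(-119 - 264\right)^{2} = \left(-383\right)^{2} = 146689$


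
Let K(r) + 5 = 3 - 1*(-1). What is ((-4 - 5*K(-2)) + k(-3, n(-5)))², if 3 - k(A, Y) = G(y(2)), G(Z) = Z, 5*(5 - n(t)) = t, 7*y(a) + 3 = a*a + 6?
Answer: 9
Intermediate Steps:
y(a) = 3/7 + a²/7 (y(a) = -3/7 + (a*a + 6)/7 = -3/7 + (a² + 6)/7 = -3/7 + (6 + a²)/7 = -3/7 + (6/7 + a²/7) = 3/7 + a²/7)
n(t) = 5 - t/5
k(A, Y) = 2 (k(A, Y) = 3 - (3/7 + (⅐)*2²) = 3 - (3/7 + (⅐)*4) = 3 - (3/7 + 4/7) = 3 - 1*1 = 3 - 1 = 2)
K(r) = -1 (K(r) = -5 + (3 - 1*(-1)) = -5 + (3 + 1) = -5 + 4 = -1)
((-4 - 5*K(-2)) + k(-3, n(-5)))² = ((-4 - 5*(-1)) + 2)² = ((-4 + 5) + 2)² = (1 + 2)² = 3² = 9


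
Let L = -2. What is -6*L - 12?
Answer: 0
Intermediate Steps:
-6*L - 12 = -6*(-2) - 12 = 12 - 12 = 0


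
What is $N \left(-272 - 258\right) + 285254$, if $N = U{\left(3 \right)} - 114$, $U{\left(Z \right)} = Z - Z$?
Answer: $345674$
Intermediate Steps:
$U{\left(Z \right)} = 0$
$N = -114$ ($N = 0 - 114 = -114$)
$N \left(-272 - 258\right) + 285254 = - 114 \left(-272 - 258\right) + 285254 = \left(-114\right) \left(-530\right) + 285254 = 60420 + 285254 = 345674$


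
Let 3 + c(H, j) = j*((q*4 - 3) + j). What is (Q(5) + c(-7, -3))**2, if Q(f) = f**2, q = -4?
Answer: 7744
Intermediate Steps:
c(H, j) = -3 + j*(-19 + j) (c(H, j) = -3 + j*((-4*4 - 3) + j) = -3 + j*((-16 - 3) + j) = -3 + j*(-19 + j))
(Q(5) + c(-7, -3))**2 = (5**2 + (-3 + (-3)**2 - 19*(-3)))**2 = (25 + (-3 + 9 + 57))**2 = (25 + 63)**2 = 88**2 = 7744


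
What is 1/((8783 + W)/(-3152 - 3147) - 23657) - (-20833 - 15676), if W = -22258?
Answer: 5439912843413/149001968 ≈ 36509.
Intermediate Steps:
1/((8783 + W)/(-3152 - 3147) - 23657) - (-20833 - 15676) = 1/((8783 - 22258)/(-3152 - 3147) - 23657) - (-20833 - 15676) = 1/(-13475/(-6299) - 23657) - 1*(-36509) = 1/(-13475*(-1/6299) - 23657) + 36509 = 1/(13475/6299 - 23657) + 36509 = 1/(-149001968/6299) + 36509 = -6299/149001968 + 36509 = 5439912843413/149001968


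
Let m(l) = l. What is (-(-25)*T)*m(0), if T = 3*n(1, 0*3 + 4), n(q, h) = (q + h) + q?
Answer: 0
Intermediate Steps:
n(q, h) = h + 2*q (n(q, h) = (h + q) + q = h + 2*q)
T = 18 (T = 3*((0*3 + 4) + 2*1) = 3*((0 + 4) + 2) = 3*(4 + 2) = 3*6 = 18)
(-(-25)*T)*m(0) = -(-25)*18*0 = -5*(-90)*0 = 450*0 = 0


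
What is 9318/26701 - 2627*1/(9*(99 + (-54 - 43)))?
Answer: -69975803/480618 ≈ -145.60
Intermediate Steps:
9318/26701 - 2627*1/(9*(99 + (-54 - 43))) = 9318*(1/26701) - 2627*1/(9*(99 - 97)) = 9318/26701 - 2627/(9*2) = 9318/26701 - 2627/18 = -69975803/480618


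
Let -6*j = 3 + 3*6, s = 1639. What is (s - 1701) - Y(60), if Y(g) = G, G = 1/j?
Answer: -432/7 ≈ -61.714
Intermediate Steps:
j = -7/2 (j = -(3 + 3*6)/6 = -(3 + 18)/6 = -1/6*21 = -7/2 ≈ -3.5000)
G = -2/7 (G = 1/(-7/2) = -2/7 ≈ -0.28571)
Y(g) = -2/7
(s - 1701) - Y(60) = (1639 - 1701) - 1*(-2/7) = -62 + 2/7 = -432/7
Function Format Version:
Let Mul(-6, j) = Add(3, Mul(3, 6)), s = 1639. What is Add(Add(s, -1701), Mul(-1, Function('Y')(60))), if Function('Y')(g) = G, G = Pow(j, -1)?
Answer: Rational(-432, 7) ≈ -61.714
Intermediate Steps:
j = Rational(-7, 2) (j = Mul(Rational(-1, 6), Add(3, Mul(3, 6))) = Mul(Rational(-1, 6), Add(3, 18)) = Mul(Rational(-1, 6), 21) = Rational(-7, 2) ≈ -3.5000)
G = Rational(-2, 7) (G = Pow(Rational(-7, 2), -1) = Rational(-2, 7) ≈ -0.28571)
Function('Y')(g) = Rational(-2, 7)
Add(Add(s, -1701), Mul(-1, Function('Y')(60))) = Add(Add(1639, -1701), Mul(-1, Rational(-2, 7))) = Add(-62, Rational(2, 7)) = Rational(-432, 7)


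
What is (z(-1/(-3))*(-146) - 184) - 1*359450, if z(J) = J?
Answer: -1079048/3 ≈ -3.5968e+5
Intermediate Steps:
(z(-1/(-3))*(-146) - 184) - 1*359450 = (-1/(-3)*(-146) - 184) - 1*359450 = (-1*(-⅓)*(-146) - 184) - 359450 = ((⅓)*(-146) - 184) - 359450 = (-146/3 - 184) - 359450 = -698/3 - 359450 = -1079048/3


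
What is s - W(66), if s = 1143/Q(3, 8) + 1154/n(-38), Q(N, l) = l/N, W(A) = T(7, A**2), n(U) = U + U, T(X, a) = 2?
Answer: 62539/152 ≈ 411.44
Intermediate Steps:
n(U) = 2*U
W(A) = 2
s = 62843/152 (s = 1143/((8/3)) + 1154/((2*(-38))) = 1143/((8*(1/3))) + 1154/(-76) = 1143/(8/3) + 1154*(-1/76) = 1143*(3/8) - 577/38 = 3429/8 - 577/38 = 62843/152 ≈ 413.44)
s - W(66) = 62843/152 - 1*2 = 62843/152 - 2 = 62539/152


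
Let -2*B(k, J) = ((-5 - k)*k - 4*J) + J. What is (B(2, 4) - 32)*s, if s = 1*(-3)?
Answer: 57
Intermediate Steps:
s = -3
B(k, J) = 3*J/2 - k*(-5 - k)/2 (B(k, J) = -(((-5 - k)*k - 4*J) + J)/2 = -((k*(-5 - k) - 4*J) + J)/2 = -((-4*J + k*(-5 - k)) + J)/2 = -(-3*J + k*(-5 - k))/2 = 3*J/2 - k*(-5 - k)/2)
(B(2, 4) - 32)*s = (((½)*2² + (3/2)*4 + (5/2)*2) - 32)*(-3) = (((½)*4 + 6 + 5) - 32)*(-3) = ((2 + 6 + 5) - 32)*(-3) = (13 - 32)*(-3) = -19*(-3) = 57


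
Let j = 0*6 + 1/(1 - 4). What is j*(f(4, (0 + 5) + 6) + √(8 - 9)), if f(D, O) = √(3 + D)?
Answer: -I/3 - √7/3 ≈ -0.88192 - 0.33333*I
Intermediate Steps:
j = -⅓ (j = 0 + 1/(-3) = 0 - ⅓ = -⅓ ≈ -0.33333)
j*(f(4, (0 + 5) + 6) + √(8 - 9)) = -(√(3 + 4) + √(8 - 9))/3 = -(√7 + √(-1))/3 = -(√7 + I)/3 = -(I + √7)/3 = -I/3 - √7/3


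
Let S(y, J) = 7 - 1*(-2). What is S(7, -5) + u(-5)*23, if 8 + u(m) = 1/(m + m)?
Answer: -1773/10 ≈ -177.30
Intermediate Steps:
S(y, J) = 9 (S(y, J) = 7 + 2 = 9)
u(m) = -8 + 1/(2*m) (u(m) = -8 + 1/(m + m) = -8 + 1/(2*m))
S(7, -5) + u(-5)*23 = 9 + (-8 + (½)/(-5))*23 = 9 + (-8 + (½)*(-⅕))*23 = 9 + (-8 - ⅒)*23 = 9 - 81/10*23 = 9 - 1863/10 = -1773/10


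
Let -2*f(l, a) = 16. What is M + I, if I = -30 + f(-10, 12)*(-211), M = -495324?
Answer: -493666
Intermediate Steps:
f(l, a) = -8 (f(l, a) = -½*16 = -8)
I = 1658 (I = -30 - 8*(-211) = -30 + 1688 = 1658)
M + I = -495324 + 1658 = -493666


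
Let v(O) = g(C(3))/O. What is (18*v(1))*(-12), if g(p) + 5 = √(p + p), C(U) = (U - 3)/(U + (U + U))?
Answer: 1080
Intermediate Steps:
C(U) = (-3 + U)/(3*U) (C(U) = (-3 + U)/(U + 2*U) = (-3 + U)/((3*U)) = (-3 + U)*(1/(3*U)) = (-3 + U)/(3*U))
g(p) = -5 + √2*√p (g(p) = -5 + √(p + p) = -5 + √(2*p) = -5 + √2*√p)
v(O) = -5/O (v(O) = (-5 + √2*√((⅓)*(-3 + 3)/3))/O = (-5 + √2*√((⅓)*(⅓)*0))/O = (-5 + √2*√0)/O = (-5 + √2*0)/O = (-5 + 0)/O = -5/O)
(18*v(1))*(-12) = (18*(-5/1))*(-12) = (18*(-5*1))*(-12) = (18*(-5))*(-12) = -90*(-12) = 1080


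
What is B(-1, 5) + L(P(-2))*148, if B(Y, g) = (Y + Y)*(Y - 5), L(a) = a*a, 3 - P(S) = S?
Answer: 3712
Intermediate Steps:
P(S) = 3 - S
L(a) = a²
B(Y, g) = 2*Y*(-5 + Y) (B(Y, g) = (2*Y)*(-5 + Y) = 2*Y*(-5 + Y))
B(-1, 5) + L(P(-2))*148 = 2*(-1)*(-5 - 1) + (3 - 1*(-2))²*148 = 2*(-1)*(-6) + (3 + 2)²*148 = 12 + 5²*148 = 12 + 25*148 = 12 + 3700 = 3712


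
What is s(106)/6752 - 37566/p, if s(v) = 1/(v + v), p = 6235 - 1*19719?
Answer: 13443221867/4825330304 ≈ 2.7860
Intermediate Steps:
p = -13484 (p = 6235 - 19719 = -13484)
s(v) = 1/(2*v)
s(106)/6752 - 37566/p = ((1/2)/106)/6752 - 37566/(-13484) = ((1/2)*(1/106))*(1/6752) - 37566*(-1/13484) = (1/212)*(1/6752) + 18783/6742 = 1/1431424 + 18783/6742 = 13443221867/4825330304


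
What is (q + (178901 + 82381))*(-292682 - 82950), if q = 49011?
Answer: -116555980176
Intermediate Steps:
(q + (178901 + 82381))*(-292682 - 82950) = (49011 + (178901 + 82381))*(-292682 - 82950) = (49011 + 261282)*(-375632) = 310293*(-375632) = -116555980176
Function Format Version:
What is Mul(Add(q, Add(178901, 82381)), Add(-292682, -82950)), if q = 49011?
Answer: -116555980176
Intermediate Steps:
Mul(Add(q, Add(178901, 82381)), Add(-292682, -82950)) = Mul(Add(49011, Add(178901, 82381)), Add(-292682, -82950)) = Mul(Add(49011, 261282), -375632) = Mul(310293, -375632) = -116555980176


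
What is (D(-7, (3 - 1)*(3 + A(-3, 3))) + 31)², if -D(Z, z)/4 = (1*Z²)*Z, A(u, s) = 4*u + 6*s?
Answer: 1968409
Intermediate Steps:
D(Z, z) = -4*Z³ (D(Z, z) = -4*1*Z²*Z = -4*Z²*Z = -4*Z³)
(D(-7, (3 - 1)*(3 + A(-3, 3))) + 31)² = (-4*(-7)³ + 31)² = (-4*(-343) + 31)² = (1372 + 31)² = 1403² = 1968409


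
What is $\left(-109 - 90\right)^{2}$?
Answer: $39601$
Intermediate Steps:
$\left(-109 - 90\right)^{2} = \left(-199\right)^{2} = 39601$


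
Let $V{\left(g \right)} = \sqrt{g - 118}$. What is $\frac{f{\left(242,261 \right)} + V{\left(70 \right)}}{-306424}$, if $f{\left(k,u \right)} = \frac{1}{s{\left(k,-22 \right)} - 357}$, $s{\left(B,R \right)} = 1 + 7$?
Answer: $\frac{1}{106941976} - \frac{i \sqrt{3}}{76606} \approx 9.3509 \cdot 10^{-9} - 2.261 \cdot 10^{-5} i$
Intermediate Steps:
$s{\left(B,R \right)} = 8$
$V{\left(g \right)} = \sqrt{-118 + g}$
$f{\left(k,u \right)} = - \frac{1}{349}$ ($f{\left(k,u \right)} = \frac{1}{8 - 357} = \frac{1}{-349} = - \frac{1}{349}$)
$\frac{f{\left(242,261 \right)} + V{\left(70 \right)}}{-306424} = \frac{- \frac{1}{349} + \sqrt{-118 + 70}}{-306424} = \left(- \frac{1}{349} + \sqrt{-48}\right) \left(- \frac{1}{306424}\right) = \left(- \frac{1}{349} + 4 i \sqrt{3}\right) \left(- \frac{1}{306424}\right) = \frac{1}{106941976} - \frac{i \sqrt{3}}{76606}$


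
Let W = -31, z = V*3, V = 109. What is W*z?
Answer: -10137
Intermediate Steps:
z = 327 (z = 109*3 = 327)
W*z = -31*327 = -10137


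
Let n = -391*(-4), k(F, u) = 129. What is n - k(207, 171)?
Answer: 1435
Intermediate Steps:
n = 1564
n - k(207, 171) = 1564 - 1*129 = 1564 - 129 = 1435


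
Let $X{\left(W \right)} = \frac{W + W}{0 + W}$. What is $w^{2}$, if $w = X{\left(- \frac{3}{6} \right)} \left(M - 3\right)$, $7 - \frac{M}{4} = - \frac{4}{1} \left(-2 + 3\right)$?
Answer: $6724$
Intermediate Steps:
$M = 44$ ($M = 28 - 4 - \frac{4}{1} \left(-2 + 3\right) = 28 - 4 \left(-4\right) 1 \cdot 1 = 28 - 4 \left(\left(-4\right) 1\right) = 28 - -16 = 28 + 16 = 44$)
$X{\left(W \right)} = 2$ ($X{\left(W \right)} = \frac{2 W}{W} = 2$)
$w = 82$ ($w = 2 \left(44 - 3\right) = 2 \cdot 41 = 82$)
$w^{2} = 82^{2} = 6724$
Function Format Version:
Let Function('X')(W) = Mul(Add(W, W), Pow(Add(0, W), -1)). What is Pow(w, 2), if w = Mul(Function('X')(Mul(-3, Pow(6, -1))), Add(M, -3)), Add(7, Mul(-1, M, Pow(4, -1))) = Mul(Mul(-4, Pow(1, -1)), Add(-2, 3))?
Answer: 6724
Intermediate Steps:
M = 44 (M = Add(28, Mul(-4, Mul(Mul(-4, Pow(1, -1)), Add(-2, 3)))) = Add(28, Mul(-4, Mul(Mul(-4, 1), 1))) = Add(28, Mul(-4, Mul(-4, 1))) = Add(28, Mul(-4, -4)) = Add(28, 16) = 44)
Function('X')(W) = 2 (Function('X')(W) = Mul(Mul(2, W), Pow(W, -1)) = 2)
w = 82 (w = Mul(2, Add(44, -3)) = Mul(2, 41) = 82)
Pow(w, 2) = Pow(82, 2) = 6724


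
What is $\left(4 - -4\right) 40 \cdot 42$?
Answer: $13440$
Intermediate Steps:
$\left(4 - -4\right) 40 \cdot 42 = \left(4 + 4\right) 40 \cdot 42 = 8 \cdot 40 \cdot 42 = 320 \cdot 42 = 13440$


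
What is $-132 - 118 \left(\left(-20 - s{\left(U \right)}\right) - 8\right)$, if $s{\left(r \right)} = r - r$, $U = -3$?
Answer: $3172$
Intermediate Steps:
$s{\left(r \right)} = 0$
$-132 - 118 \left(\left(-20 - s{\left(U \right)}\right) - 8\right) = -132 - 118 \left(\left(-20 - 0\right) - 8\right) = -132 - 118 \left(\left(-20 + 0\right) - 8\right) = -132 - 118 \left(-20 - 8\right) = -132 - -3304 = -132 + 3304 = 3172$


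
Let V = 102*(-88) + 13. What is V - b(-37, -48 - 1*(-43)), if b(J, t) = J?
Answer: -8926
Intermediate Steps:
V = -8963 (V = -8976 + 13 = -8963)
V - b(-37, -48 - 1*(-43)) = -8963 - 1*(-37) = -8963 + 37 = -8926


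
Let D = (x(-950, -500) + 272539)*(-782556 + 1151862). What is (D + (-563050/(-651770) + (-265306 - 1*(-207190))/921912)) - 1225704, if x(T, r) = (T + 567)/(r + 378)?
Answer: 30743064698821766992917/305444580322 ≈ 1.0065e+11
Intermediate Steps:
x(T, r) = (567 + T)/(378 + r)
D = 6139738286073/61 (D = ((567 - 950)/(378 - 500) + 272539)*(-782556 + 1151862) = (-383/(-122) + 272539)*369306 = (-1/122*(-383) + 272539)*369306 = (383/122 + 272539)*369306 = (33250141/122)*369306 = 6139738286073/61 ≈ 1.0065e+11)
(D + (-563050/(-651770) + (-265306 - 1*(-207190))/921912)) - 1225704 = (6139738286073/61 + (-563050/(-651770) + (-265306 - 1*(-207190))/921912)) - 1225704 = (6139738286073/61 + (-563050*(-1/651770) + (-265306 + 207190)*(1/921912))) - 1225704 = (6139738286073/61 + (56305/65177 - 58116*1/921912)) - 1225704 = (6139738286073/61 + (56305/65177 - 4843/76826)) - 1225704 = (6139738286073/61 + 4010035719/5007288202) - 1225704 = 30743439083465645989605/305444580322 - 1225704 = 30743064698821766992917/305444580322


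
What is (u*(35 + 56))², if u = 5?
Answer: 207025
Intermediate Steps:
(u*(35 + 56))² = (5*(35 + 56))² = (5*91)² = 455² = 207025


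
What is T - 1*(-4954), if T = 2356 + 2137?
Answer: 9447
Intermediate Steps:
T = 4493
T - 1*(-4954) = 4493 - 1*(-4954) = 4493 + 4954 = 9447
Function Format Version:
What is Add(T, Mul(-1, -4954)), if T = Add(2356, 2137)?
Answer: 9447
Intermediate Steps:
T = 4493
Add(T, Mul(-1, -4954)) = Add(4493, Mul(-1, -4954)) = Add(4493, 4954) = 9447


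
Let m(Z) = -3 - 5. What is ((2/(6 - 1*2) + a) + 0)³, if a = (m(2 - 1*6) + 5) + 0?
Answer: -125/8 ≈ -15.625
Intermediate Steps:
m(Z) = -8
a = -3 (a = (-8 + 5) + 0 = -3 + 0 = -3)
((2/(6 - 1*2) + a) + 0)³ = ((2/(6 - 1*2) - 3) + 0)³ = ((2/(6 - 2) - 3) + 0)³ = ((2/4 - 3) + 0)³ = ((2*(¼) - 3) + 0)³ = ((½ - 3) + 0)³ = (-5/2 + 0)³ = (-5/2)³ = -125/8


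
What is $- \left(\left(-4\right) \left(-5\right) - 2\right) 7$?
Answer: $-126$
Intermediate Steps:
$- \left(\left(-4\right) \left(-5\right) - 2\right) 7 = - \left(20 - 2\right) 7 = - 18 \cdot 7 = \left(-1\right) 126 = -126$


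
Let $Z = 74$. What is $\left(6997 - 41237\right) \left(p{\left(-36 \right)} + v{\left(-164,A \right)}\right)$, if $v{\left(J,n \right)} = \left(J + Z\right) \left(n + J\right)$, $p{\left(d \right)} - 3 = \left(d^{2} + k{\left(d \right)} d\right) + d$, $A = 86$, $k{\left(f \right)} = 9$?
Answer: $-272516160$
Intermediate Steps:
$p{\left(d \right)} = 3 + d^{2} + 10 d$ ($p{\left(d \right)} = 3 + \left(\left(d^{2} + 9 d\right) + d\right) = 3 + \left(d^{2} + 10 d\right) = 3 + d^{2} + 10 d$)
$v{\left(J,n \right)} = \left(74 + J\right) \left(J + n\right)$ ($v{\left(J,n \right)} = \left(J + 74\right) \left(n + J\right) = \left(74 + J\right) \left(J + n\right)$)
$\left(6997 - 41237\right) \left(p{\left(-36 \right)} + v{\left(-164,A \right)}\right) = \left(6997 - 41237\right) \left(\left(3 + \left(-36\right)^{2} + 10 \left(-36\right)\right) + \left(\left(-164\right)^{2} + 74 \left(-164\right) + 74 \cdot 86 - 14104\right)\right) = - 34240 \left(\left(3 + 1296 - 360\right) + \left(26896 - 12136 + 6364 - 14104\right)\right) = - 34240 \left(939 + 7020\right) = \left(-34240\right) 7959 = -272516160$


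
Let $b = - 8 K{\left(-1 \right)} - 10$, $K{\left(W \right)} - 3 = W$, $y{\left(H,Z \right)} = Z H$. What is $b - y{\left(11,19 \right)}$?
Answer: $-235$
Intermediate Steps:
$y{\left(H,Z \right)} = H Z$
$K{\left(W \right)} = 3 + W$
$b = -26$ ($b = - 8 \left(3 - 1\right) - 10 = \left(-8\right) 2 - 10 = -16 - 10 = -26$)
$b - y{\left(11,19 \right)} = -26 - 11 \cdot 19 = -26 - 209 = -235$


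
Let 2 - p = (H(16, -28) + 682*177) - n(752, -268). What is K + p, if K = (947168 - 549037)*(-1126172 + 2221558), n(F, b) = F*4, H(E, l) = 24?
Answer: 436107005838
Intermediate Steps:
n(F, b) = 4*F
K = 436107123566 (K = 398131*1095386 = 436107123566)
p = -117728 (p = 2 - ((24 + 682*177) - 4*752) = 2 - ((24 + 120714) - 1*3008) = 2 - (120738 - 3008) = 2 - 1*117730 = 2 - 117730 = -117728)
K + p = 436107123566 - 117728 = 436107005838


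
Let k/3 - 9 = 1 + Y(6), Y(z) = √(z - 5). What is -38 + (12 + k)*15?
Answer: 637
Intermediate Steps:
Y(z) = √(-5 + z)
k = 33 (k = 27 + 3*(1 + √(-5 + 6)) = 27 + 3*(1 + √1) = 27 + 3*(1 + 1) = 27 + 3*2 = 27 + 6 = 33)
-38 + (12 + k)*15 = -38 + (12 + 33)*15 = -38 + 45*15 = -38 + 675 = 637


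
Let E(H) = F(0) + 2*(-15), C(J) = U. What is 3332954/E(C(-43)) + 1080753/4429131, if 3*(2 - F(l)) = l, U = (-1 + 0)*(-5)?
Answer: -351477610045/2952754 ≈ -1.1903e+5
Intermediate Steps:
U = 5 (U = -1*(-5) = 5)
F(l) = 2 - l/3
C(J) = 5
E(H) = -28 (E(H) = (2 - ⅓*0) + 2*(-15) = (2 + 0) - 30 = 2 - 30 = -28)
3332954/E(C(-43)) + 1080753/4429131 = 3332954/(-28) + 1080753/4429131 = 3332954*(-1/28) + 1080753*(1/4429131) = -1666477/14 + 360251/1476377 = -351477610045/2952754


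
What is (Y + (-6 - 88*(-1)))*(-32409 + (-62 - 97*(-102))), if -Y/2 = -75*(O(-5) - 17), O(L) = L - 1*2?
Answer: 79425886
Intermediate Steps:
O(L) = -2 + L (O(L) = L - 2 = -2 + L)
Y = -3600 (Y = -(-150)*((-2 - 5) - 17) = -(-150)*(-7 - 17) = -(-150)*(-24) = -2*1800 = -3600)
(Y + (-6 - 88*(-1)))*(-32409 + (-62 - 97*(-102))) = (-3600 + (-6 - 88*(-1)))*(-32409 + (-62 - 97*(-102))) = (-3600 + (-6 + 88))*(-32409 + (-62 + 9894)) = (-3600 + 82)*(-32409 + 9832) = -3518*(-22577) = 79425886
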